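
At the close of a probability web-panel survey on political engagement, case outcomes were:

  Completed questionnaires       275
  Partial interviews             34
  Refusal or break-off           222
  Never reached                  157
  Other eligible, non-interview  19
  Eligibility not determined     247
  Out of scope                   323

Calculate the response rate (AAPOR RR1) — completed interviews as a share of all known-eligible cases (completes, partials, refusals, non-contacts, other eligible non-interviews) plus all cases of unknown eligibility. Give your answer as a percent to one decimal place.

28.8%

Num: 275
Denom: 275 + 34 + 222 + 157 + 19 + 247 = 954
RR1 = 275 / 954 = 0.2883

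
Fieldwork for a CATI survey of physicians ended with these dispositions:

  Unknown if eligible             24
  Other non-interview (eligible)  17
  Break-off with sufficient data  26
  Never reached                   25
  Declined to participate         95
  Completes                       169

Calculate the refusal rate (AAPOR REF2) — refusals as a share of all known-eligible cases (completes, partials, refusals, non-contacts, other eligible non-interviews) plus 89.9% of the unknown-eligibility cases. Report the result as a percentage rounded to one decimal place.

Top = 95
Known eligible = 169 + 26 + 95 + 25 + 17 = 332
Eligible share of unknowns = 0.8990 × 24 = 21.58
Denom = 332 + 21.58 = 353.58
REF2 = 95 / 353.58 = 0.2687

26.9%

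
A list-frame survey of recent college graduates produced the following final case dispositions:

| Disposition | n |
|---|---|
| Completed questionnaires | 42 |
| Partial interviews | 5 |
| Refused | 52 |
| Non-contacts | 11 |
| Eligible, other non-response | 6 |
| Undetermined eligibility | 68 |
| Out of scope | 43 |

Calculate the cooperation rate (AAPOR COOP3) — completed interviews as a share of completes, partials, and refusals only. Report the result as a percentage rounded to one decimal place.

Top: 42
Base: 42 + 5 + 52 = 99
COOP3 = 42 / 99 = 0.4242

42.4%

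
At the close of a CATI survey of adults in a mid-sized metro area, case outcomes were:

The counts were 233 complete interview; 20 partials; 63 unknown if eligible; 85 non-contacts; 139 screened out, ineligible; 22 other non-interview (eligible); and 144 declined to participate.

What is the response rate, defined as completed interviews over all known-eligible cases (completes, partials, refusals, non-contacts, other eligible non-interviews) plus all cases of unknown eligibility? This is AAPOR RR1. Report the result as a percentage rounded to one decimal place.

Num: 233
Denom: 233 + 20 + 144 + 85 + 22 + 63 = 567
RR1 = 233 / 567 = 0.4109

41.1%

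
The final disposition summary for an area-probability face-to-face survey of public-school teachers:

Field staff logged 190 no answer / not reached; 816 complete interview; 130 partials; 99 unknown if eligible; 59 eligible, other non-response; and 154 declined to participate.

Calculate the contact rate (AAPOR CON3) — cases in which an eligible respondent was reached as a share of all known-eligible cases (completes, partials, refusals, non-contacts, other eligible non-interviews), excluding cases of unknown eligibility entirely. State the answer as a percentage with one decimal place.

Numerator → 816 + 130 + 154 + 59 = 1159
Denom → 816 + 130 + 154 + 190 + 59 = 1349
CON3 = 1159 / 1349 = 0.8592

85.9%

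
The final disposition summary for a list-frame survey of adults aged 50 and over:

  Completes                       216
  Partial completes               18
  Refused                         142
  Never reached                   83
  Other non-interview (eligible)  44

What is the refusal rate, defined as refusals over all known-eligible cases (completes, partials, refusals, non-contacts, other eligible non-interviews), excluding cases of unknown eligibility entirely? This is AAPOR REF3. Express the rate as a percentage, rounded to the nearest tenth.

Numerator → 142
Denominator → 216 + 18 + 142 + 83 + 44 = 503
REF3 = 142 / 503 = 0.2823

28.2%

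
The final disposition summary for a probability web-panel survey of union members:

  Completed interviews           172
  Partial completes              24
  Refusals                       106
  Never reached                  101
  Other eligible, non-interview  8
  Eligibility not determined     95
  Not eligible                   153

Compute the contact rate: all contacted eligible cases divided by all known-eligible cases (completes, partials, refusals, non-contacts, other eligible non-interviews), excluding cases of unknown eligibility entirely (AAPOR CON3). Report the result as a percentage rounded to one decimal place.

75.4%

Num: 172 + 24 + 106 + 8 = 310
Denom: 172 + 24 + 106 + 101 + 8 = 411
CON3 = 310 / 411 = 0.7543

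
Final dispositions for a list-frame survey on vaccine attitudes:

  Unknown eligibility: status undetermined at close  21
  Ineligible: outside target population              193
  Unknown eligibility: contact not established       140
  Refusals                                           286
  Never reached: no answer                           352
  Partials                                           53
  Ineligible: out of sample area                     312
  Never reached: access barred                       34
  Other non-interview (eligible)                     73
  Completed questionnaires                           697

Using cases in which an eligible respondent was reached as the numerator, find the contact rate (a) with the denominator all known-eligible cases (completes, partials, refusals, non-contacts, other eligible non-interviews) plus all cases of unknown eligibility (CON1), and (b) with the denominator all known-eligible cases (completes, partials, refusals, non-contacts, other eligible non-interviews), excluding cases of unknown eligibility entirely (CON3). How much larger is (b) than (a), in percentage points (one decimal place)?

No answer / not reached = 352 + 34 = 386
Unknown if eligible = 140 + 21 = 161
Screened out, ineligible = 193 + 312 = 505
Top: 697 + 53 + 286 + 73 = 1109
Denom: 697 + 53 + 286 + 386 + 73 + 161 = 1656
CON1 = 1109 / 1656 = 0.6697
Denom: 697 + 53 + 286 + 386 + 73 = 1495
CON3 = 1109 / 1495 = 0.7418
Difference = 74.18 − 66.97 = 7.21 percentage points

7.2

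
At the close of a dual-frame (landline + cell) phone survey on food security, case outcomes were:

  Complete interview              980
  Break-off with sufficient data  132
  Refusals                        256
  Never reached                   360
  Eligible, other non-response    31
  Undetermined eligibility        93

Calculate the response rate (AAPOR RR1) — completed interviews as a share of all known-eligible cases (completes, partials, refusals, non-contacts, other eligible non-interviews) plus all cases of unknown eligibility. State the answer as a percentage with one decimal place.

Numerator: 980
Denominator: 980 + 132 + 256 + 360 + 31 + 93 = 1852
RR1 = 980 / 1852 = 0.5292

52.9%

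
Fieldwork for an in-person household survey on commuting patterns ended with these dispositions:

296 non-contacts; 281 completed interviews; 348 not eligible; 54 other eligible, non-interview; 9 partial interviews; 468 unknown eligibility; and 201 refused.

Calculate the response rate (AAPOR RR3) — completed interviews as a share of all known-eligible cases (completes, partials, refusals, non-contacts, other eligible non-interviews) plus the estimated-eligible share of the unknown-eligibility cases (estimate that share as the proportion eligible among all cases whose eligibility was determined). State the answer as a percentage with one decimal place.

24.0%

Num: 281
Known eligible: 281 + 9 + 201 + 296 + 54 = 841
e = 841 / (841 + 348) = 841 / 1189 = 0.7073
Eligible share of unknowns: 0.7073 × 468 = 331.02
Base: 841 + 331.02 = 1172.02
RR3 = 281 / 1172.02 = 0.2398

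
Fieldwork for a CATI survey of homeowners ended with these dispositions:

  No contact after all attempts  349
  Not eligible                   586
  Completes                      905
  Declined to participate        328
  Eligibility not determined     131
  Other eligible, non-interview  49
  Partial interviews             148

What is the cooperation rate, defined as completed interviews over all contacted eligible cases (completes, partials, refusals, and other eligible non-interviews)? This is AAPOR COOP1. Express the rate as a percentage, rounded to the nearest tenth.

Numerator → 905
Denom → 905 + 148 + 328 + 49 = 1430
COOP1 = 905 / 1430 = 0.6329

63.3%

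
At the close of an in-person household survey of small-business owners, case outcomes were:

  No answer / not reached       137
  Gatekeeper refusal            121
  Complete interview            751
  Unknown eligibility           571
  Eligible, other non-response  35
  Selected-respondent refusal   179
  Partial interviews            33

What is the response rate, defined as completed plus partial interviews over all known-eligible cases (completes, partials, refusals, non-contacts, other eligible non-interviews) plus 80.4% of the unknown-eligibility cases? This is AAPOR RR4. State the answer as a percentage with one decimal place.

Refusals = 121 + 179 = 300
Num → 751 + 33 = 784
Eligible (known) → 751 + 33 + 300 + 137 + 35 = 1256
Estimated eligible among unknowns → 0.8040 × 571 = 459.08
Denominator → 1256 + 459.08 = 1715.08
RR4 = 784 / 1715.08 = 0.4571

45.7%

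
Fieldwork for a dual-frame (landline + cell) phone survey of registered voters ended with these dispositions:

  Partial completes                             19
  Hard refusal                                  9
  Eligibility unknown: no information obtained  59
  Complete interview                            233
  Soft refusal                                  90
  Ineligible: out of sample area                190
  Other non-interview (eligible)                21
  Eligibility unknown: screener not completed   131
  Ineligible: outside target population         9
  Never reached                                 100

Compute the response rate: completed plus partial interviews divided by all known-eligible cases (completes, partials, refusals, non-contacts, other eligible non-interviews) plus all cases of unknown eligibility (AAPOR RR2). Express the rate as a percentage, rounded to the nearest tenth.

Refused = 9 + 90 = 99
Undetermined eligibility = 131 + 59 = 190
Not eligible = 9 + 190 = 199
Top = 233 + 19 = 252
Denom = 233 + 19 + 99 + 100 + 21 + 190 = 662
RR2 = 252 / 662 = 0.3807

38.1%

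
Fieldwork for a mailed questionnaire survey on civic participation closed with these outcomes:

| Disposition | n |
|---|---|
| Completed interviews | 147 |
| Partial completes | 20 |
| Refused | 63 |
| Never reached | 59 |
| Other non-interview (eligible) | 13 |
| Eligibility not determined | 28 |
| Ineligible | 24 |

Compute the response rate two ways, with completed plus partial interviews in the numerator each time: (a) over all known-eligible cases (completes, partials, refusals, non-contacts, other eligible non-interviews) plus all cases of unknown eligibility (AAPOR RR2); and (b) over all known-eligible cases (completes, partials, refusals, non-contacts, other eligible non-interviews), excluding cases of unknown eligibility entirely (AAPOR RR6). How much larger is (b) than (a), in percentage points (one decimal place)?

4.7

Numerator → 147 + 20 = 167
Base → 147 + 20 + 63 + 59 + 13 + 28 = 330
RR2 = 167 / 330 = 0.5061
Base → 147 + 20 + 63 + 59 + 13 = 302
RR6 = 167 / 302 = 0.5530
Difference = 55.30 − 50.61 = 4.69 percentage points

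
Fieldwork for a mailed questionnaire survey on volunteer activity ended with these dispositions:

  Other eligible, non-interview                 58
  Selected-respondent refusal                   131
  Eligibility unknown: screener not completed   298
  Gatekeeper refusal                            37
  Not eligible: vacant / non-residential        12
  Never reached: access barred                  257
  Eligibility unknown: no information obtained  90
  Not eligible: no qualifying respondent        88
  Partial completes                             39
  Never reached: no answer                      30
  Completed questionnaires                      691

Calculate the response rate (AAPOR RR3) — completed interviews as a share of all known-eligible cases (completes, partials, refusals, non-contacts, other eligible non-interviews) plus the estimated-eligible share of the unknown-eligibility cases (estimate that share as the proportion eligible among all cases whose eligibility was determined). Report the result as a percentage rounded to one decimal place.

43.1%

Refusal or break-off = 37 + 131 = 168
Never reached = 30 + 257 = 287
Unknown eligibility = 298 + 90 = 388
Screened out, ineligible = 88 + 12 = 100
Top: 691
Known eligible: 691 + 39 + 168 + 287 + 58 = 1243
e = 1243 / (1243 + 100) = 1243 / 1343 = 0.9255
e × U: 0.9255 × 388 = 359.09
Denominator: 1243 + 359.09 = 1602.09
RR3 = 691 / 1602.09 = 0.4313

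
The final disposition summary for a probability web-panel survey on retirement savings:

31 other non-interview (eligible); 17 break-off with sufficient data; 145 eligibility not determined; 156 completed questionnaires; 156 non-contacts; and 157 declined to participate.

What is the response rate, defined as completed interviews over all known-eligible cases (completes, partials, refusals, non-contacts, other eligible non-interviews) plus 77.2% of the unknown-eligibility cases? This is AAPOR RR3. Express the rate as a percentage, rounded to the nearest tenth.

Top → 156
Eligible (known) → 156 + 17 + 157 + 156 + 31 = 517
Eligible share of unknowns → 0.7720 × 145 = 111.94
Denom → 517 + 111.94 = 628.94
RR3 = 156 / 628.94 = 0.2480

24.8%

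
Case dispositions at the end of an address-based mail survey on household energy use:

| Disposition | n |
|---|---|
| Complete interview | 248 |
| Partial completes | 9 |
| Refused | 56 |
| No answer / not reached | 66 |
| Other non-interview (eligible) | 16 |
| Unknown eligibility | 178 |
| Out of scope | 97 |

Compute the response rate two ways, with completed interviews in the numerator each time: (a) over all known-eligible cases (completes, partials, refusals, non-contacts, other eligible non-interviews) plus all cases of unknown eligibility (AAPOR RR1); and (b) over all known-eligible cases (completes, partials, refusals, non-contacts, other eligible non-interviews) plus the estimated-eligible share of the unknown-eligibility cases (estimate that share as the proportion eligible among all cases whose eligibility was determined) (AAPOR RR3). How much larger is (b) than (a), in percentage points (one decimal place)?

2.8

Top → 248
Denom → 248 + 9 + 56 + 66 + 16 + 178 = 573
RR1 = 248 / 573 = 0.4328
Known eligible → 248 + 9 + 56 + 66 + 16 = 395
e = 395 / (395 + 97) = 395 / 492 = 0.8028
e × U → 0.8028 × 178 = 142.90
Denom → 395 + 142.90 = 537.90
RR3 = 248 / 537.90 = 0.4611
Difference = 46.11 − 43.28 = 2.83 percentage points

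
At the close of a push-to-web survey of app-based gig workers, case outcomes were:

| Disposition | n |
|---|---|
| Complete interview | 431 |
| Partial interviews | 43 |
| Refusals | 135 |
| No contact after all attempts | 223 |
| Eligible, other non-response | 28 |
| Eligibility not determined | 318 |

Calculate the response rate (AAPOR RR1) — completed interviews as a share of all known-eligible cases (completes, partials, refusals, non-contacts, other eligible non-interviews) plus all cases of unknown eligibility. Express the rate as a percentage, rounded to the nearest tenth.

36.6%

Top → 431
Denom → 431 + 43 + 135 + 223 + 28 + 318 = 1178
RR1 = 431 / 1178 = 0.3659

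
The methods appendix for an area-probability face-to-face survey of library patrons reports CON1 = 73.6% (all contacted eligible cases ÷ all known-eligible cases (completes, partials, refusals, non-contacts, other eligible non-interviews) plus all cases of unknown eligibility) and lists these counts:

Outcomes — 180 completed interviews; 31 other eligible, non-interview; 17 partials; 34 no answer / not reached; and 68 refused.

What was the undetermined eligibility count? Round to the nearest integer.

Num: 180 + 17 + 68 + 31 = 296
CON1 = 296 / D = 0.736
D = 296 / 0.736 = 402.2
Remaining denominator categories sum to 330
undetermined eligibility = 402.2 − 330 ≈ 72

72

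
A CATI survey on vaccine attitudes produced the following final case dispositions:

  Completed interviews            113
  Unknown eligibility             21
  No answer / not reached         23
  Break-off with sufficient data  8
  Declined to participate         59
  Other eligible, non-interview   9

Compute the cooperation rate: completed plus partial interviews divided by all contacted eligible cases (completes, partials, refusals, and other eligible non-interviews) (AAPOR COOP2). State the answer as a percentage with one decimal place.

64.0%

Top: 113 + 8 = 121
Denominator: 113 + 8 + 59 + 9 = 189
COOP2 = 121 / 189 = 0.6402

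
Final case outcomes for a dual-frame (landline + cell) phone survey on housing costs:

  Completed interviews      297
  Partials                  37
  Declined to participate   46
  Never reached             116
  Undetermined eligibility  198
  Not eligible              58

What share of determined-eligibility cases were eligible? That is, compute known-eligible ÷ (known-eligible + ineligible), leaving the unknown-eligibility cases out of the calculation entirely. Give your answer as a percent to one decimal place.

89.5%

Known eligible = 297 + 37 + 46 + 116 = 496
e = 496 / (496 + 58) = 496 / 554 = 0.8953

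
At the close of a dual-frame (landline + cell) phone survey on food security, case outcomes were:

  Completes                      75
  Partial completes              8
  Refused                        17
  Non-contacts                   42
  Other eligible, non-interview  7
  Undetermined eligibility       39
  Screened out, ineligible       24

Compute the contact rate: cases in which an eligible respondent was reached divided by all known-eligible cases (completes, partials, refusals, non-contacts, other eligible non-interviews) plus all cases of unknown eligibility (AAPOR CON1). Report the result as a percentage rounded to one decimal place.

Numerator: 75 + 8 + 17 + 7 = 107
Denominator: 75 + 8 + 17 + 42 + 7 + 39 = 188
CON1 = 107 / 188 = 0.5691

56.9%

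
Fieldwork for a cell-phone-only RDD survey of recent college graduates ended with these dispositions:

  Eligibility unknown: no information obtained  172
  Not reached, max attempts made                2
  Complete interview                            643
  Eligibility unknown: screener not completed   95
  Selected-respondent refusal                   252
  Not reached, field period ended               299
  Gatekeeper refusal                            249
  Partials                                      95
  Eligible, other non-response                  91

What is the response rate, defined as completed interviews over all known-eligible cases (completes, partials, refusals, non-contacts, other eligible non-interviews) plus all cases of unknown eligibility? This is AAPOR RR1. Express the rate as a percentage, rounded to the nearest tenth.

Refusal or break-off = 249 + 252 = 501
No contact after all attempts = 299 + 2 = 301
Undetermined eligibility = 95 + 172 = 267
Num → 643
Base → 643 + 95 + 501 + 301 + 91 + 267 = 1898
RR1 = 643 / 1898 = 0.3388

33.9%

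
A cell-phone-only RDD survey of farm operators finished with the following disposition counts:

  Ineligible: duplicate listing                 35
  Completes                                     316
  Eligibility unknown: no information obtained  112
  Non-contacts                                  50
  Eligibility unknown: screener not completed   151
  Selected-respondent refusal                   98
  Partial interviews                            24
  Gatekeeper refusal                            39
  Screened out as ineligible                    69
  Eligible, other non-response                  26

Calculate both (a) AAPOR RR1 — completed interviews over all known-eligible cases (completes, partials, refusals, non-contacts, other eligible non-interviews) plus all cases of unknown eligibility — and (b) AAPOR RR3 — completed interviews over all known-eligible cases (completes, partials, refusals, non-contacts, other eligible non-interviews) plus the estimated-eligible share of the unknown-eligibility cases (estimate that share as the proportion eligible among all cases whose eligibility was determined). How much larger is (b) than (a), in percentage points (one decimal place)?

Declined to participate = 39 + 98 = 137
Eligibility not determined = 151 + 112 = 263
Not eligible = 69 + 35 = 104
Numerator → 316
Base → 316 + 24 + 137 + 50 + 26 + 263 = 816
RR1 = 316 / 816 = 0.3873
Known eligible → 316 + 24 + 137 + 50 + 26 = 553
e = 553 / (553 + 104) = 553 / 657 = 0.8417
e × U → 0.8417 × 263 = 221.37
Base → 553 + 221.37 = 774.37
RR3 = 316 / 774.37 = 0.4081
Difference = 40.81 − 38.73 = 2.08 percentage points

2.1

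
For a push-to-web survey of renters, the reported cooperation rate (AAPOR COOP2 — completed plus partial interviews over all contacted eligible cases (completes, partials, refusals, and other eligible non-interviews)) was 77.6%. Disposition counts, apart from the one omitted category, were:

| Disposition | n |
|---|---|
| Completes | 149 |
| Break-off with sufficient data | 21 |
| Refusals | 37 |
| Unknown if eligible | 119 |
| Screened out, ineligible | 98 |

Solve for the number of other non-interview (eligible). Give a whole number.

Num = 149 + 21 = 170
COOP2 = 170 / D = 0.776
D = 170 / 0.776 = 219.1
Remaining denominator categories sum to 207
other non-interview (eligible) = 219.1 − 207 ≈ 12

12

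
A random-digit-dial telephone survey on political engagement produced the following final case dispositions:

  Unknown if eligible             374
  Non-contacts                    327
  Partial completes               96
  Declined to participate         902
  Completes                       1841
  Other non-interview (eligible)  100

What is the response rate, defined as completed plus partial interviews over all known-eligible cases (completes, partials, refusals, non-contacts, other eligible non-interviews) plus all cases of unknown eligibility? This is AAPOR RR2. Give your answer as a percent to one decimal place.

53.2%

Top: 1841 + 96 = 1937
Base: 1841 + 96 + 902 + 327 + 100 + 374 = 3640
RR2 = 1937 / 3640 = 0.5321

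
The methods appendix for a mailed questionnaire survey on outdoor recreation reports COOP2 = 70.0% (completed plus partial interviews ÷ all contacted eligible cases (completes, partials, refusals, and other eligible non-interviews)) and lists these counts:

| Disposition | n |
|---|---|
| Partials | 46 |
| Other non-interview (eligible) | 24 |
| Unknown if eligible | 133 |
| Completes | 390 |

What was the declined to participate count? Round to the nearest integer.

163

Numerator: 390 + 46 = 436
COOP2 = 436 / D = 0.700
D = 436 / 0.700 = 622.9
Rest of base = 460
declined to participate = 622.9 − 460 ≈ 163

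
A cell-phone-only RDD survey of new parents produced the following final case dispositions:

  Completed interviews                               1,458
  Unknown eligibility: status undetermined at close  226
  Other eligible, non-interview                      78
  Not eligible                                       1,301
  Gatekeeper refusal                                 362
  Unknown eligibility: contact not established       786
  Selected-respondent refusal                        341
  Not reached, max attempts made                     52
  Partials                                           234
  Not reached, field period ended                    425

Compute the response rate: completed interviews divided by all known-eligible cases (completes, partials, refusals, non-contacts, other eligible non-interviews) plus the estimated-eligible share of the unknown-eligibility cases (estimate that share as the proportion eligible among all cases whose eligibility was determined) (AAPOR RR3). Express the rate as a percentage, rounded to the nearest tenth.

39.9%

Refusals = 362 + 341 = 703
No contact after all attempts = 425 + 52 = 477
Eligibility not determined = 786 + 226 = 1012
Top: 1458
Determined eligible: 1458 + 234 + 703 + 477 + 78 = 2950
e = 2950 / (2950 + 1301) = 2950 / 4251 = 0.6940
Estimated eligible among unknowns: 0.6940 × 1012 = 702.33
Base: 2950 + 702.33 = 3652.33
RR3 = 1458 / 3652.33 = 0.3992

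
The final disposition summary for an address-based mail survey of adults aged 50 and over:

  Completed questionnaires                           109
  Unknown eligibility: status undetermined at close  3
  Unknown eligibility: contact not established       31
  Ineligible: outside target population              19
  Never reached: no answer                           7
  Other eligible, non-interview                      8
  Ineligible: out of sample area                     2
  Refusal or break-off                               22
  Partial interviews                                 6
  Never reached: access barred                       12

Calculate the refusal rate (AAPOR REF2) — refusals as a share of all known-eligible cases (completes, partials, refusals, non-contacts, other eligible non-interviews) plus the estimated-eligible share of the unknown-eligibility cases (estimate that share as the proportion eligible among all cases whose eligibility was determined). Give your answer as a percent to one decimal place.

11.3%

No contact after all attempts = 7 + 12 = 19
Undetermined eligibility = 31 + 3 = 34
Ineligible = 19 + 2 = 21
Top = 22
Determined eligible = 109 + 6 + 22 + 19 + 8 = 164
e = 164 / (164 + 21) = 164 / 185 = 0.8865
Eligible share of unknowns = 0.8865 × 34 = 30.14
Denom = 164 + 30.14 = 194.14
REF2 = 22 / 194.14 = 0.1133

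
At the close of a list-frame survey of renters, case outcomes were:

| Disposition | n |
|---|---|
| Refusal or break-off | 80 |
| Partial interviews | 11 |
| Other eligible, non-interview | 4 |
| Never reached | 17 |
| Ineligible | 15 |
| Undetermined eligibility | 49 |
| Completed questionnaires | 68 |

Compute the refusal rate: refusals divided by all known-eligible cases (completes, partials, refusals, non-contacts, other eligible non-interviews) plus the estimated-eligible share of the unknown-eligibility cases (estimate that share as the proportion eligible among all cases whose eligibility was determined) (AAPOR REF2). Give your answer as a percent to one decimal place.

Num → 80
Known eligible → 68 + 11 + 80 + 17 + 4 = 180
e = 180 / (180 + 15) = 180 / 195 = 0.9231
e × U → 0.9231 × 49 = 45.23
Base → 180 + 45.23 = 225.23
REF2 = 80 / 225.23 = 0.3552

35.5%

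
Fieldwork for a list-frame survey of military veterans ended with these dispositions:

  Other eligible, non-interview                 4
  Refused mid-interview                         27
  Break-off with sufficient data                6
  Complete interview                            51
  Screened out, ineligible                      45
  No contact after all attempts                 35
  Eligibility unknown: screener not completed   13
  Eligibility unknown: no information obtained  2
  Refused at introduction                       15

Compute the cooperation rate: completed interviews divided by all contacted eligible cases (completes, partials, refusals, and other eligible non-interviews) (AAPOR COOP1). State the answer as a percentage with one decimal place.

Refusal or break-off = 15 + 27 = 42
Eligibility not determined = 13 + 2 = 15
Numerator → 51
Base → 51 + 6 + 42 + 4 = 103
COOP1 = 51 / 103 = 0.4951

49.5%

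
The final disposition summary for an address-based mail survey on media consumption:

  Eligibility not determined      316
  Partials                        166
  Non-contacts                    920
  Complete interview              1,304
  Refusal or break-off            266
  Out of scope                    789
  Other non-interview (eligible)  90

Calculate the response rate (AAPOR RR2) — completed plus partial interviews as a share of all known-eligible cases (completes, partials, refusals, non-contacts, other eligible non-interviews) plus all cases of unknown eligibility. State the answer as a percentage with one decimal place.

48.0%

Num: 1304 + 166 = 1470
Denom: 1304 + 166 + 266 + 920 + 90 + 316 = 3062
RR2 = 1470 / 3062 = 0.4801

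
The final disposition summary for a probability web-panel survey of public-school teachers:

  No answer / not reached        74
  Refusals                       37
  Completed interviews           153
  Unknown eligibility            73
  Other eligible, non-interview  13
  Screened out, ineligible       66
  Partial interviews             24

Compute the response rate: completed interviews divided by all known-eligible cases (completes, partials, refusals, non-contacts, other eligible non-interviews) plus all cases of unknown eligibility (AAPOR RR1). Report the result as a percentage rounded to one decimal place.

Top = 153
Denom = 153 + 24 + 37 + 74 + 13 + 73 = 374
RR1 = 153 / 374 = 0.4091

40.9%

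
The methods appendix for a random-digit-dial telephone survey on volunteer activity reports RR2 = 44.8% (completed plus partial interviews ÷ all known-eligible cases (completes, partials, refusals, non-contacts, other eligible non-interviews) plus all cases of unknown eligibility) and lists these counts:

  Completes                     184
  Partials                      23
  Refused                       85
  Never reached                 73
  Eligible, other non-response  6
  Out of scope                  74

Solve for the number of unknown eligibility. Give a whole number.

Num → 184 + 23 = 207
RR2 = 207 / D = 0.448
D = 207 / 0.448 = 462.1
Remaining denominator categories sum to 371
unknown eligibility = 462.1 − 371 ≈ 91

91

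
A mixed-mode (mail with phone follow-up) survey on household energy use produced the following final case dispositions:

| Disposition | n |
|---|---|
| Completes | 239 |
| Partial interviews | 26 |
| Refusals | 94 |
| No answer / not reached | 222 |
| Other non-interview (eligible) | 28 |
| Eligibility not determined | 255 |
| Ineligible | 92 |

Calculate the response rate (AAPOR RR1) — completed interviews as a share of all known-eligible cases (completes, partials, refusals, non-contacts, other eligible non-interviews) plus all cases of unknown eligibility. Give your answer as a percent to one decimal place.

27.7%

Num: 239
Base: 239 + 26 + 94 + 222 + 28 + 255 = 864
RR1 = 239 / 864 = 0.2766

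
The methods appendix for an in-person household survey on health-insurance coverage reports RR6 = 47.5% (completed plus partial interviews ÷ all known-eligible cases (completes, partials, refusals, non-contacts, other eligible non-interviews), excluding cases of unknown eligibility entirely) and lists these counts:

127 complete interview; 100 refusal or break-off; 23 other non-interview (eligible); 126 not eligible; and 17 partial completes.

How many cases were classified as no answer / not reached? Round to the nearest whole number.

36

Top: 127 + 17 = 144
RR6 = 144 / D = 0.475
D = 144 / 0.475 = 303.2
Rest of base = 267
no answer / not reached = 303.2 − 267 ≈ 36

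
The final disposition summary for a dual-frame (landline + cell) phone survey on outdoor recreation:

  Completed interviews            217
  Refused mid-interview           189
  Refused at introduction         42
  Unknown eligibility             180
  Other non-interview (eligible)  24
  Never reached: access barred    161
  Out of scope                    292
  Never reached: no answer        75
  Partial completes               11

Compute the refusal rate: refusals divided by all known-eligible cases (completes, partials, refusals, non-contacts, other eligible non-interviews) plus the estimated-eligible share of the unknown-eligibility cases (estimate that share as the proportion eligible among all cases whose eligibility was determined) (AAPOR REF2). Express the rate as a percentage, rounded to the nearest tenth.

27.3%

Refusals = 42 + 189 = 231
Never reached = 75 + 161 = 236
Num = 231
Eligible (known) = 217 + 11 + 231 + 236 + 24 = 719
e = 719 / (719 + 292) = 719 / 1011 = 0.7112
Eligible share of unknowns = 0.7112 × 180 = 128.02
Base = 719 + 128.02 = 847.02
REF2 = 231 / 847.02 = 0.2727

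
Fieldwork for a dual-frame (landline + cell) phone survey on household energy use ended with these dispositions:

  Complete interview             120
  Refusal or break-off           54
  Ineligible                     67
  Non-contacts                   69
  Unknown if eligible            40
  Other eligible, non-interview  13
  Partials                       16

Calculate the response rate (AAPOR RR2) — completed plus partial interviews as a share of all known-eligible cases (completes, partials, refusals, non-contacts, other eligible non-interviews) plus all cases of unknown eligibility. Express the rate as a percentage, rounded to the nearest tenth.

Numerator: 120 + 16 = 136
Denominator: 120 + 16 + 54 + 69 + 13 + 40 = 312
RR2 = 136 / 312 = 0.4359

43.6%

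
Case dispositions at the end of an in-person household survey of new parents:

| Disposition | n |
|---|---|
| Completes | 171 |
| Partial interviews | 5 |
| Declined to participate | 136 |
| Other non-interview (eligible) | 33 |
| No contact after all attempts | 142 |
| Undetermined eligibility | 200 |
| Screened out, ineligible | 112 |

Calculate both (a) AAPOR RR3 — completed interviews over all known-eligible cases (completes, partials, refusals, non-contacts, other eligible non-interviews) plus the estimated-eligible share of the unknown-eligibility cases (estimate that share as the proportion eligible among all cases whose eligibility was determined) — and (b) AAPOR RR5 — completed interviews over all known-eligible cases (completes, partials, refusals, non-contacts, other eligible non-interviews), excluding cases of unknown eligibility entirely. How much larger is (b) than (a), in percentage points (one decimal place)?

Numerator → 171
Known eligible → 171 + 5 + 136 + 142 + 33 = 487
e = 487 / (487 + 112) = 487 / 599 = 0.8130
Eligible share of unknowns → 0.8130 × 200 = 162.60
Denominator → 487 + 162.60 = 649.60
RR3 = 171 / 649.60 = 0.2632
Denominator → 171 + 5 + 136 + 142 + 33 = 487
RR5 = 171 / 487 = 0.3511
Difference = 35.11 − 26.32 = 8.79 percentage points

8.8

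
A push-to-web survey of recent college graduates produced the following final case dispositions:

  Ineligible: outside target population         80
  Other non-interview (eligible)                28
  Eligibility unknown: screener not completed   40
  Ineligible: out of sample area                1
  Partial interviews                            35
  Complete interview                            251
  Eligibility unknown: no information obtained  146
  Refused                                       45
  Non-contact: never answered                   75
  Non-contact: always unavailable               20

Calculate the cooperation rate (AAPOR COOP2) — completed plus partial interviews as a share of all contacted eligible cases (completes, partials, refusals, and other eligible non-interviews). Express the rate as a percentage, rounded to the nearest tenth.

Non-contacts = 75 + 20 = 95
Unknown if eligible = 40 + 146 = 186
Ineligible = 80 + 1 = 81
Num = 251 + 35 = 286
Base = 251 + 35 + 45 + 28 = 359
COOP2 = 286 / 359 = 0.7967

79.7%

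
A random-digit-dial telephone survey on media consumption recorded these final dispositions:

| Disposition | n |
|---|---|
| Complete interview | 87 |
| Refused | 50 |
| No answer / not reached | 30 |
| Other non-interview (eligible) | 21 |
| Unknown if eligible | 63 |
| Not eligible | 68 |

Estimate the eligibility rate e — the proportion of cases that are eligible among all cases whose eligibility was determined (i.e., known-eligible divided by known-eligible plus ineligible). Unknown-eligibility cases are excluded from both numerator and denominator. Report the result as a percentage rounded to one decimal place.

73.4%

Known eligible = 87 + 50 + 30 + 21 = 188
e = 188 / (188 + 68) = 188 / 256 = 0.7344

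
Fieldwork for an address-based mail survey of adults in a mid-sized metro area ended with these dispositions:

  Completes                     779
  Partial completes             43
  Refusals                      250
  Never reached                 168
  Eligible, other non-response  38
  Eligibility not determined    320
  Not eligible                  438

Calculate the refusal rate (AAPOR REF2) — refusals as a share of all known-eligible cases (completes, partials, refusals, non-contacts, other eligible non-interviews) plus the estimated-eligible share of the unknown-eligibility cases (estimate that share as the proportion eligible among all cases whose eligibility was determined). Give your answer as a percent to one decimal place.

16.5%

Top = 250
Eligible (known) = 779 + 43 + 250 + 168 + 38 = 1278
e = 1278 / (1278 + 438) = 1278 / 1716 = 0.7448
Estimated eligible among unknowns = 0.7448 × 320 = 238.34
Denom = 1278 + 238.34 = 1516.34
REF2 = 250 / 1516.34 = 0.1649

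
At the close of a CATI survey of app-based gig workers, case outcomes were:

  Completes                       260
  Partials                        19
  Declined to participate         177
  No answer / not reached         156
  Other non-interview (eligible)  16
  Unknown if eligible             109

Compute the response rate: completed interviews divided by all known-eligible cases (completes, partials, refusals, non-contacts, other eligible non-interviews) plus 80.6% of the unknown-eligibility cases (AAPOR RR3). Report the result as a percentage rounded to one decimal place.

Num: 260
Known eligible: 260 + 19 + 177 + 156 + 16 = 628
e × U: 0.8060 × 109 = 87.85
Denom: 628 + 87.85 = 715.85
RR3 = 260 / 715.85 = 0.3632

36.3%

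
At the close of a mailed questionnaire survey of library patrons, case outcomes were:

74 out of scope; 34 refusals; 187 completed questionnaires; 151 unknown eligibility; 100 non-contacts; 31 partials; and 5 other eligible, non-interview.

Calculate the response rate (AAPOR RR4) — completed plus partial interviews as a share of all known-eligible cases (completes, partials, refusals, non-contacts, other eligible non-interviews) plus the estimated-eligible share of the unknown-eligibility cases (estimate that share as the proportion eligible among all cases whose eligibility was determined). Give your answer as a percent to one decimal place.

45.2%

Top: 187 + 31 = 218
Eligible (known): 187 + 31 + 34 + 100 + 5 = 357
e = 357 / (357 + 74) = 357 / 431 = 0.8283
Eligible share of unknowns: 0.8283 × 151 = 125.07
Denom: 357 + 125.07 = 482.07
RR4 = 218 / 482.07 = 0.4522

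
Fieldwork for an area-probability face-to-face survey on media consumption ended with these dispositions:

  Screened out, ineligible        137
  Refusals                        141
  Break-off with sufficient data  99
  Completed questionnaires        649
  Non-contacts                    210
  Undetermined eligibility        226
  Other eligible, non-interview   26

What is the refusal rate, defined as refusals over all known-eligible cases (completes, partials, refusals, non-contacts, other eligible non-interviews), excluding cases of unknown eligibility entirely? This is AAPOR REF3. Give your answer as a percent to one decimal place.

12.5%

Top = 141
Denominator = 649 + 99 + 141 + 210 + 26 = 1125
REF3 = 141 / 1125 = 0.1253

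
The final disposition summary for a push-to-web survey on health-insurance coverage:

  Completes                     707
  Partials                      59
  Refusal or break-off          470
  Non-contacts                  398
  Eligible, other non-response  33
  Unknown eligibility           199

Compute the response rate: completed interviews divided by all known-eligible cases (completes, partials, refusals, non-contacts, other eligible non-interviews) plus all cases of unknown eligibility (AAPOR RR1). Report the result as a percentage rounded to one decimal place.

Num → 707
Denominator → 707 + 59 + 470 + 398 + 33 + 199 = 1866
RR1 = 707 / 1866 = 0.3789

37.9%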